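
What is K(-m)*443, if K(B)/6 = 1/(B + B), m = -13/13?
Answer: 1329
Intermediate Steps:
m = -1 (m = -13*1/13 = -1)
K(B) = 3/B (K(B) = 6/(B + B) = 6/((2*B)) = 6*(1/(2*B)) = 3/B)
K(-m)*443 = (3/((-1*(-1))))*443 = (3/1)*443 = (3*1)*443 = 3*443 = 1329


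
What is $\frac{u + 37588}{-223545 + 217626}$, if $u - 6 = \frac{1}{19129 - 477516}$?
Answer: $- \frac{17232600877}{2713192653} \approx -6.3514$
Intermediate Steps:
$u = \frac{2750321}{458387}$ ($u = 6 + \frac{1}{19129 - 477516} = 6 + \frac{1}{-458387} = 6 - \frac{1}{458387} = \frac{2750321}{458387} \approx 6.0$)
$\frac{u + 37588}{-223545 + 217626} = \frac{\frac{2750321}{458387} + 37588}{-223545 + 217626} = \frac{17232600877}{458387 \left(-5919\right)} = \frac{17232600877}{458387} \left(- \frac{1}{5919}\right) = - \frac{17232600877}{2713192653}$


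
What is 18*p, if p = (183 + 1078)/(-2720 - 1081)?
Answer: -7566/1267 ≈ -5.9716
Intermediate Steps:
p = -1261/3801 (p = 1261/(-3801) = 1261*(-1/3801) = -1261/3801 ≈ -0.33175)
18*p = 18*(-1261/3801) = -7566/1267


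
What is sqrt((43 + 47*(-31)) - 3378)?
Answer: 2*I*sqrt(1198) ≈ 69.224*I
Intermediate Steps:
sqrt((43 + 47*(-31)) - 3378) = sqrt((43 - 1457) - 3378) = sqrt(-1414 - 3378) = sqrt(-4792) = 2*I*sqrt(1198)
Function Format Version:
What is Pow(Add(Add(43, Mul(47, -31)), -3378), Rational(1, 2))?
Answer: Mul(2, I, Pow(1198, Rational(1, 2))) ≈ Mul(69.224, I)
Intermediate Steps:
Pow(Add(Add(43, Mul(47, -31)), -3378), Rational(1, 2)) = Pow(Add(Add(43, -1457), -3378), Rational(1, 2)) = Pow(Add(-1414, -3378), Rational(1, 2)) = Pow(-4792, Rational(1, 2)) = Mul(2, I, Pow(1198, Rational(1, 2)))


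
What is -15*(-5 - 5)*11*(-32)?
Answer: -52800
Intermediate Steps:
-15*(-5 - 5)*11*(-32) = -(-150)*11*(-32) = -15*(-110)*(-32) = 1650*(-32) = -52800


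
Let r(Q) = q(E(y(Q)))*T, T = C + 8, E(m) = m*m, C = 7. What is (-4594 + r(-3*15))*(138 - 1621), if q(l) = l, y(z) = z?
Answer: -38233223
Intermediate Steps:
E(m) = m**2
T = 15 (T = 7 + 8 = 15)
r(Q) = 15*Q**2 (r(Q) = Q**2*15 = 15*Q**2)
(-4594 + r(-3*15))*(138 - 1621) = (-4594 + 15*(-3*15)**2)*(138 - 1621) = (-4594 + 15*(-45)**2)*(-1483) = (-4594 + 15*2025)*(-1483) = (-4594 + 30375)*(-1483) = 25781*(-1483) = -38233223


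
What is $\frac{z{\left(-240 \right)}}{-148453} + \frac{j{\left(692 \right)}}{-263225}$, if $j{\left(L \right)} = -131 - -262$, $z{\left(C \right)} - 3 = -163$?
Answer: $\frac{22668657}{39076540925} \approx 0.00058011$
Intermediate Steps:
$z{\left(C \right)} = -160$ ($z{\left(C \right)} = 3 - 163 = -160$)
$j{\left(L \right)} = 131$ ($j{\left(L \right)} = -131 + 262 = 131$)
$\frac{z{\left(-240 \right)}}{-148453} + \frac{j{\left(692 \right)}}{-263225} = - \frac{160}{-148453} + \frac{131}{-263225} = \left(-160\right) \left(- \frac{1}{148453}\right) + 131 \left(- \frac{1}{263225}\right) = \frac{160}{148453} - \frac{131}{263225} = \frac{22668657}{39076540925}$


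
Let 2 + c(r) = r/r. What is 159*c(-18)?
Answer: -159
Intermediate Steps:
c(r) = -1 (c(r) = -2 + r/r = -2 + 1 = -1)
159*c(-18) = 159*(-1) = -159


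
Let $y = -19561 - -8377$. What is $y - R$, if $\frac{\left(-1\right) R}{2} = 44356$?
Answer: $77528$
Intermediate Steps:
$R = -88712$ ($R = \left(-2\right) 44356 = -88712$)
$y = -11184$ ($y = -19561 + 8377 = -11184$)
$y - R = -11184 - -88712 = -11184 + 88712 = 77528$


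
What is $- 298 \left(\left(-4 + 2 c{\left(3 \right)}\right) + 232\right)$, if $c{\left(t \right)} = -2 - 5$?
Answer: $-63772$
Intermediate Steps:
$c{\left(t \right)} = -7$
$- 298 \left(\left(-4 + 2 c{\left(3 \right)}\right) + 232\right) = - 298 \left(\left(-4 + 2 \left(-7\right)\right) + 232\right) = - 298 \left(\left(-4 - 14\right) + 232\right) = - 298 \left(-18 + 232\right) = \left(-298\right) 214 = -63772$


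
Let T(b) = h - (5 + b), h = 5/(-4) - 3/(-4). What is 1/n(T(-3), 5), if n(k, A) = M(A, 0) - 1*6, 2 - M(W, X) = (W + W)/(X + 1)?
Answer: -1/14 ≈ -0.071429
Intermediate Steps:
h = -½ (h = 5*(-¼) - 3*(-¼) = -5/4 + ¾ = -½ ≈ -0.50000)
M(W, X) = 2 - 2*W/(1 + X) (M(W, X) = 2 - (W + W)/(X + 1) = 2 - 2*W/(1 + X))
T(b) = -11/2 - b (T(b) = -½ - (5 + b) = -½ + (-5 - b) = -11/2 - b)
n(k, A) = -4 - 2*A (n(k, A) = 2*(1 + 0 - A)/(1 + 0) - 1*6 = 2*(1 - A)/1 - 6 = 2*1*(1 - A) - 6 = (2 - 2*A) - 6 = -4 - 2*A)
1/n(T(-3), 5) = 1/(-4 - 2*5) = 1/(-4 - 10) = 1/(-14) = -1/14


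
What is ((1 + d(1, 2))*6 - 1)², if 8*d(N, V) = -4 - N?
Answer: 25/16 ≈ 1.5625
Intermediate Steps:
d(N, V) = -½ - N/8 (d(N, V) = (-4 - N)/8 = -½ - N/8)
((1 + d(1, 2))*6 - 1)² = ((1 + (-½ - ⅛*1))*6 - 1)² = ((1 + (-½ - ⅛))*6 - 1)² = ((1 - 5/8)*6 - 1)² = ((3/8)*6 - 1)² = (9/4 - 1)² = (5/4)² = 25/16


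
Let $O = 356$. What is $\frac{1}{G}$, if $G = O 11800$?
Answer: $\frac{1}{4200800} \approx 2.3805 \cdot 10^{-7}$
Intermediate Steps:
$G = 4200800$ ($G = 356 \cdot 11800 = 4200800$)
$\frac{1}{G} = \frac{1}{4200800}$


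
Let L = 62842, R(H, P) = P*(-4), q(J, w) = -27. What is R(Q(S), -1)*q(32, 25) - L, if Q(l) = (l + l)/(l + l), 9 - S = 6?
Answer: -62950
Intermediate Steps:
S = 3 (S = 9 - 1*6 = 9 - 6 = 3)
Q(l) = 1 (Q(l) = (2*l)/((2*l)) = (2*l)*(1/(2*l)) = 1)
R(H, P) = -4*P
R(Q(S), -1)*q(32, 25) - L = -4*(-1)*(-27) - 1*62842 = 4*(-27) - 62842 = -108 - 62842 = -62950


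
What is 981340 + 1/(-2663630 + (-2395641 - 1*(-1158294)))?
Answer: 3828184769179/3900977 ≈ 9.8134e+5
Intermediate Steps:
981340 + 1/(-2663630 + (-2395641 - 1*(-1158294))) = 981340 + 1/(-2663630 + (-2395641 + 1158294)) = 981340 + 1/(-2663630 - 1237347) = 981340 + 1/(-3900977) = 981340 - 1/3900977 = 3828184769179/3900977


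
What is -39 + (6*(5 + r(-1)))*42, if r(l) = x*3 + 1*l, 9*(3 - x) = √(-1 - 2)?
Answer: 3237 - 84*I*√3 ≈ 3237.0 - 145.49*I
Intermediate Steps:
x = 3 - I*√3/9 (x = 3 - √(-1 - 2)/9 = 3 - I*√3/9 ≈ 3.0 - 0.19245*I)
r(l) = 9 + l - I*√3/3 (r(l) = (3 - I*√3/9)*3 + 1*l = (9 - I*√3/3) + l = 9 + l - I*√3/3)
-39 + (6*(5 + r(-1)))*42 = -39 + (6*(5 + (9 - 1 - I*√3/3)))*42 = -39 + (6*(5 + (8 - I*√3/3)))*42 = -39 + (6*(13 - I*√3/3))*42 = -39 + (78 - 2*I*√3)*42 = -39 + (3276 - 84*I*√3) = 3237 - 84*I*√3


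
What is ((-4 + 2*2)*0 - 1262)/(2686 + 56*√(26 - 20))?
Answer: -847433/1798945 + 17668*√6/1798945 ≈ -0.44701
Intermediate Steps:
((-4 + 2*2)*0 - 1262)/(2686 + 56*√(26 - 20)) = ((-4 + 4)*0 - 1262)/(2686 + 56*√6) = (0*0 - 1262)/(2686 + 56*√6) = (0 - 1262)/(2686 + 56*√6) = -1262/(2686 + 56*√6)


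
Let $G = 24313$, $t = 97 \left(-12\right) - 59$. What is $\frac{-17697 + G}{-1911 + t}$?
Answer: $- \frac{3308}{1567} \approx -2.111$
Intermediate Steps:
$t = -1223$ ($t = -1164 - 59 = -1223$)
$\frac{-17697 + G}{-1911 + t} = \frac{-17697 + 24313}{-1911 - 1223} = \frac{6616}{-3134} = 6616 \left(- \frac{1}{3134}\right) = - \frac{3308}{1567}$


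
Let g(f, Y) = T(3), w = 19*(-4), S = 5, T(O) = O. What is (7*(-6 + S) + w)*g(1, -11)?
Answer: -249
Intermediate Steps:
w = -76
g(f, Y) = 3
(7*(-6 + S) + w)*g(1, -11) = (7*(-6 + 5) - 76)*3 = (7*(-1) - 76)*3 = (-7 - 76)*3 = -83*3 = -249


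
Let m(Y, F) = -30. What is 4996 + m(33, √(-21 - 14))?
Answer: 4966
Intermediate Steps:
4996 + m(33, √(-21 - 14)) = 4996 - 30 = 4966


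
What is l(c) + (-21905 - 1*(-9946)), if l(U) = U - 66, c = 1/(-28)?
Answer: -336701/28 ≈ -12025.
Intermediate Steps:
c = -1/28 ≈ -0.035714
l(U) = -66 + U
l(c) + (-21905 - 1*(-9946)) = (-66 - 1/28) + (-21905 - 1*(-9946)) = -1849/28 + (-21905 + 9946) = -1849/28 - 11959 = -336701/28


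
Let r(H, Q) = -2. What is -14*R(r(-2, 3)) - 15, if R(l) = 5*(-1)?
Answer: 55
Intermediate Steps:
R(l) = -5
-14*R(r(-2, 3)) - 15 = -14*(-5) - 15 = 70 - 15 = 55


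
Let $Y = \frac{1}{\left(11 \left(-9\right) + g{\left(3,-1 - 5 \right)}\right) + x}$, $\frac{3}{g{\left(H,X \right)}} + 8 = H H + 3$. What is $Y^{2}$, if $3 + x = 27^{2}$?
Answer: $\frac{16}{6305121} \approx 2.5376 \cdot 10^{-6}$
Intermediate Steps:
$g{\left(H,X \right)} = \frac{3}{-5 + H^{2}}$ ($g{\left(H,X \right)} = \frac{3}{-8 + \left(H H + 3\right)} = \frac{3}{-8 + \left(H^{2} + 3\right)} = \frac{3}{-8 + \left(3 + H^{2}\right)} = \frac{3}{-5 + H^{2}}$)
$x = 726$ ($x = -3 + 27^{2} = -3 + 729 = 726$)
$Y = \frac{4}{2511}$ ($Y = \frac{1}{\left(11 \left(-9\right) + \frac{3}{-5 + 3^{2}}\right) + 726} = \frac{1}{\left(-99 + \frac{3}{-5 + 9}\right) + 726} = \frac{1}{\left(-99 + \frac{3}{4}\right) + 726} = \frac{1}{- \frac{393}{4} + 726} = \frac{1}{\frac{2511}{4}} = \frac{4}{2511} \approx 0.001593$)
$Y^{2} = \left(\frac{4}{2511}\right)^{2} = \frac{16}{6305121}$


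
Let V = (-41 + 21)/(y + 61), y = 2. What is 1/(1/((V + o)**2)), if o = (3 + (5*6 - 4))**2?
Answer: 2805079369/3969 ≈ 7.0675e+5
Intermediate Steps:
V = -20/63 (V = (-41 + 21)/(2 + 61) = -20/63 ≈ -0.31746)
o = 841 (o = (3 + (30 - 4))**2 = (3 + 26)**2 = 29**2 = 841)
1/(1/((V + o)**2)) = 1/(1/((-20/63 + 841)**2)) = 1/(1/((52963/63)**2)) = 1/(1/(2805079369/3969)) = 1/(3969/2805079369) = 2805079369/3969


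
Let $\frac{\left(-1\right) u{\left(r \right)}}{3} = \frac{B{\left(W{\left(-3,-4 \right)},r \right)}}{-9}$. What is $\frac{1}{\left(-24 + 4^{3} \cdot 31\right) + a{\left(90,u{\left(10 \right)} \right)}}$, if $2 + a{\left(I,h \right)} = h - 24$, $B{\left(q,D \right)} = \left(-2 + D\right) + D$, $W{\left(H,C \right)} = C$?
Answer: $\frac{1}{1940} \approx 0.00051546$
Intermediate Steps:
$B{\left(q,D \right)} = -2 + 2 D$
$u{\left(r \right)} = - \frac{2}{3} + \frac{2 r}{3}$ ($u{\left(r \right)} = - 3 \frac{-2 + 2 r}{-9} = - 3 \left(-2 + 2 r\right) \left(- \frac{1}{9}\right) = - 3 \left(\frac{2}{9} - \frac{2 r}{9}\right) = - \frac{2}{3} + \frac{2 r}{3}$)
$a{\left(I,h \right)} = -26 + h$ ($a{\left(I,h \right)} = -2 + \left(h - 24\right) = -2 + \left(-24 + h\right) = -26 + h$)
$\frac{1}{\left(-24 + 4^{3} \cdot 31\right) + a{\left(90,u{\left(10 \right)} \right)}} = \frac{1}{\left(-24 + 4^{3} \cdot 31\right) + \left(-26 + \left(- \frac{2}{3} + \frac{2}{3} \cdot 10\right)\right)} = \frac{1}{\left(-24 + 64 \cdot 31\right) + \left(-26 + \left(- \frac{2}{3} + \frac{20}{3}\right)\right)} = \frac{1}{\left(-24 + 1984\right) + \left(-26 + 6\right)} = \frac{1}{1960 - 20} = \frac{1}{1940}$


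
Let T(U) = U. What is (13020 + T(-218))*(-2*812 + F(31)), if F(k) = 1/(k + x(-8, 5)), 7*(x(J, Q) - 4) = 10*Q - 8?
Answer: -852395566/41 ≈ -2.0790e+7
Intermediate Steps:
x(J, Q) = 20/7 + 10*Q/7 (x(J, Q) = 4 + (10*Q - 8)/7 = 4 + (-8 + 10*Q)/7 = 4 + (-8/7 + 10*Q/7) = 20/7 + 10*Q/7)
F(k) = 1/(10 + k) (F(k) = 1/(k + (20/7 + (10/7)*5)) = 1/(k + (20/7 + 50/7)) = 1/(k + 10) = 1/(10 + k))
(13020 + T(-218))*(-2*812 + F(31)) = (13020 - 218)*(-2*812 + 1/(10 + 31)) = 12802*(-1624 + 1/41) = 12802*(-66583/41) = -852395566/41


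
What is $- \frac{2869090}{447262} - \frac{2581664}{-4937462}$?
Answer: $- \frac{3252835661403}{552084782261} \approx -5.8919$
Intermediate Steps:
$- \frac{2869090}{447262} - \frac{2581664}{-4937462} = \left(-2869090\right) \frac{1}{447262} - - \frac{1290832}{2468731} = - \frac{1434545}{223631} + \frac{1290832}{2468731} = - \frac{3252835661403}{552084782261}$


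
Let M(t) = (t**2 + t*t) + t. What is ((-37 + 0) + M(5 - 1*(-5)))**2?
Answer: 29929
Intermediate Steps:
M(t) = t + 2*t**2 (M(t) = (t**2 + t**2) + t = 2*t**2 + t = t + 2*t**2)
((-37 + 0) + M(5 - 1*(-5)))**2 = ((-37 + 0) + (5 - 1*(-5))*(1 + 2*(5 - 1*(-5))))**2 = (-37 + (5 + 5)*(1 + 2*(5 + 5)))**2 = (-37 + 10*(1 + 2*10))**2 = (-37 + 10*(1 + 20))**2 = (-37 + 10*21)**2 = (-37 + 210)**2 = 173**2 = 29929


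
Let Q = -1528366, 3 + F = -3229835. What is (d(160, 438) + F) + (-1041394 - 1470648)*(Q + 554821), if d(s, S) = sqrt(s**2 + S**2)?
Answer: 2445582699052 + 2*sqrt(54361) ≈ 2.4456e+12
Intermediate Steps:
F = -3229838 (F = -3 - 3229835 = -3229838)
d(s, S) = sqrt(S**2 + s**2)
(d(160, 438) + F) + (-1041394 - 1470648)*(Q + 554821) = (sqrt(438**2 + 160**2) - 3229838) + (-1041394 - 1470648)*(-1528366 + 554821) = (sqrt(191844 + 25600) - 3229838) - 2512042*(-973545) = (sqrt(217444) - 3229838) + 2445585928890 = (2*sqrt(54361) - 3229838) + 2445585928890 = (-3229838 + 2*sqrt(54361)) + 2445585928890 = 2445582699052 + 2*sqrt(54361)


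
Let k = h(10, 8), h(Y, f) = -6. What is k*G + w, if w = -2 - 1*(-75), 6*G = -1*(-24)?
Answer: 49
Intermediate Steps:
G = 4 (G = (-1*(-24))/6 = (⅙)*24 = 4)
w = 73 (w = -2 + 75 = 73)
k = -6
k*G + w = -6*4 + 73 = -24 + 73 = 49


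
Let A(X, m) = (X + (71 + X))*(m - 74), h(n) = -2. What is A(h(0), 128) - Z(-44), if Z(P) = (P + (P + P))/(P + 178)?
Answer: 242472/67 ≈ 3619.0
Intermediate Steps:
Z(P) = 3*P/(178 + P) (Z(P) = (P + 2*P)/(178 + P) = (3*P)/(178 + P) = 3*P/(178 + P))
A(X, m) = (-74 + m)*(71 + 2*X) (A(X, m) = (71 + 2*X)*(-74 + m) = (-74 + m)*(71 + 2*X))
A(h(0), 128) - Z(-44) = (-5254 - 148*(-2) + 71*128 + 2*(-2)*128) - 3*(-44)/(178 - 44) = (-5254 + 296 + 9088 - 512) - 3*(-44)/134 = 3618 - 3*(-44)/134 = 3618 - 1*(-66/67) = 3618 + 66/67 = 242472/67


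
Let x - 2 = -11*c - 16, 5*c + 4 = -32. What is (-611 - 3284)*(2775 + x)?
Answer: -11062579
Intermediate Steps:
c = -36/5 (c = -⅘ + (⅕)*(-32) = -⅘ - 32/5 = -36/5 ≈ -7.2000)
x = 326/5 (x = 2 + (-11*(-36/5) - 16) = 2 + (396/5 - 16) = 2 + 316/5 = 326/5 ≈ 65.200)
(-611 - 3284)*(2775 + x) = (-611 - 3284)*(2775 + 326/5) = -3895*14201/5 = -11062579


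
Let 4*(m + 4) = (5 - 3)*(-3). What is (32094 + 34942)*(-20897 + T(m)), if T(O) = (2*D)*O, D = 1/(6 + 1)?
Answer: -9806696440/7 ≈ -1.4010e+9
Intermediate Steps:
D = ⅐ (D = 1/7 = ⅐ ≈ 0.14286)
m = -11/2 (m = -4 + ((5 - 3)*(-3))/4 = -4 + (2*(-3))/4 = -4 + (¼)*(-6) = -4 - 3/2 = -11/2 ≈ -5.5000)
T(O) = 2*O/7 (T(O) = (2*(⅐))*O = 2*O/7)
(32094 + 34942)*(-20897 + T(m)) = (32094 + 34942)*(-20897 + (2/7)*(-11/2)) = 67036*(-20897 - 11/7) = 67036*(-146290/7) = -9806696440/7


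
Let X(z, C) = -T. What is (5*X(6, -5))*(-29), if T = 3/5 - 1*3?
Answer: -348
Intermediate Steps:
T = -12/5 (T = 3*(⅕) - 3 = ⅗ - 3 = -12/5 ≈ -2.4000)
X(z, C) = 12/5 (X(z, C) = -1*(-12/5) = 12/5)
(5*X(6, -5))*(-29) = (5*(12/5))*(-29) = 12*(-29) = -348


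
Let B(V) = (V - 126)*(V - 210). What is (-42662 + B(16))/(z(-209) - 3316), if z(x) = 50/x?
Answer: 2228149/346547 ≈ 6.4296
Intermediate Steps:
B(V) = (-210 + V)*(-126 + V) (B(V) = (-126 + V)*(-210 + V) = (-210 + V)*(-126 + V))
(-42662 + B(16))/(z(-209) - 3316) = (-42662 + (26460 + 16² - 336*16))/(50/(-209) - 3316) = (-42662 + (26460 + 256 - 5376))/(50*(-1/209) - 3316) = (-42662 + 21340)/(-50/209 - 3316) = -21322/(-693094/209) = -21322*(-209/693094) = 2228149/346547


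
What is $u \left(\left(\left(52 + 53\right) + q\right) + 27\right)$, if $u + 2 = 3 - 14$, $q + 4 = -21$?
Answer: $-1391$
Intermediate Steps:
$q = -25$ ($q = -4 - 21 = -25$)
$u = -13$ ($u = -2 + \left(3 - 14\right) = -2 - 11 = -13$)
$u \left(\left(\left(52 + 53\right) + q\right) + 27\right) = - 13 \left(\left(\left(52 + 53\right) - 25\right) + 27\right) = - 13 \left(\left(105 - 25\right) + 27\right) = - 13 \left(80 + 27\right) = \left(-13\right) 107 = -1391$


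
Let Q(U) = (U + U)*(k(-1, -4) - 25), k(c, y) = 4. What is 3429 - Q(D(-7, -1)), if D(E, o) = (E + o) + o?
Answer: 3051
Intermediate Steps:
D(E, o) = E + 2*o
Q(U) = -42*U (Q(U) = (U + U)*(4 - 25) = (2*U)*(-21) = -42*U)
3429 - Q(D(-7, -1)) = 3429 - (-42)*(-7 + 2*(-1)) = 3429 - (-42)*(-7 - 2) = 3429 - (-42)*(-9) = 3429 - 1*378 = 3429 - 378 = 3051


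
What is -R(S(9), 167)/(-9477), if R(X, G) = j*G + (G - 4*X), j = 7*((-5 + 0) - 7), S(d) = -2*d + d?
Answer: -13825/9477 ≈ -1.4588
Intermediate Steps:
S(d) = -d
j = -84 (j = 7*(-5 - 7) = 7*(-12) = -84)
R(X, G) = -83*G - 4*X (R(X, G) = -84*G + (G - 4*X) = -83*G - 4*X)
-R(S(9), 167)/(-9477) = -(-83*167 - (-4)*9)/(-9477) = -(-13861 - 4*(-9))*(-1/9477) = -(-13861 + 36)*(-1/9477) = -1*(-13825)*(-1/9477) = 13825*(-1/9477) = -13825/9477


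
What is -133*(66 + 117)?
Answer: -24339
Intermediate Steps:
-133*(66 + 117) = -133*183 = -24339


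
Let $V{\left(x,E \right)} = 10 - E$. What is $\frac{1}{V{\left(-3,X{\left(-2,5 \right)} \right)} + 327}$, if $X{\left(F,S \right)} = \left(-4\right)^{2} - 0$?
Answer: $\frac{1}{321} \approx 0.0031153$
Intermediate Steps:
$X{\left(F,S \right)} = 16$ ($X{\left(F,S \right)} = 16 + 0 = 16$)
$\frac{1}{V{\left(-3,X{\left(-2,5 \right)} \right)} + 327} = \frac{1}{\left(10 - 16\right) + 327} = \frac{1}{-6 + 327} = \frac{1}{321}$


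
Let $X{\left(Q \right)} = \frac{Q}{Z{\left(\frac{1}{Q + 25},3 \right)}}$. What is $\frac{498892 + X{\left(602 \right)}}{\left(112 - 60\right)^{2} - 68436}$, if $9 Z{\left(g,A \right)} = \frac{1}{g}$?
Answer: $- \frac{52135117}{6868994} \approx -7.5899$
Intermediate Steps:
$Z{\left(g,A \right)} = \frac{1}{9 g}$
$X{\left(Q \right)} = \frac{Q}{\frac{25}{9} + \frac{Q}{9}}$ ($X{\left(Q \right)} = \frac{Q}{\frac{1}{9} \frac{1}{\frac{1}{Q + 25}}} = \frac{Q}{\frac{1}{9} \frac{1}{\frac{1}{25 + Q}}} = \frac{Q}{\frac{1}{9} \left(25 + Q\right)} = \frac{Q}{\frac{25}{9} + \frac{Q}{9}}$)
$\frac{498892 + X{\left(602 \right)}}{\left(112 - 60\right)^{2} - 68436} = \frac{498892 + 9 \cdot 602 \frac{1}{25 + 602}}{\left(112 - 60\right)^{2} - 68436} = \frac{498892 + 9 \cdot 602 \cdot \frac{1}{627}}{52^{2} - 68436} = \frac{498892 + 9 \cdot 602 \cdot \frac{1}{627}}{2704 - 68436} = \frac{498892 + \frac{1806}{209}}{-65732} = \frac{104270234}{209} \left(- \frac{1}{65732}\right) = - \frac{52135117}{6868994}$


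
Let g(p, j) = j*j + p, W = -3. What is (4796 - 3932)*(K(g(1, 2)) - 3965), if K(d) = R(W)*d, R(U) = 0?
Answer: -3425760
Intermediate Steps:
g(p, j) = p + j² (g(p, j) = j² + p = p + j²)
K(d) = 0 (K(d) = 0*d = 0)
(4796 - 3932)*(K(g(1, 2)) - 3965) = (4796 - 3932)*(0 - 3965) = 864*(-3965) = -3425760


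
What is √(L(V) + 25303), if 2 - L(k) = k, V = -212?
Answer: √25517 ≈ 159.74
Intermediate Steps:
L(k) = 2 - k
√(L(V) + 25303) = √((2 - 1*(-212)) + 25303) = √((2 + 212) + 25303) = √(214 + 25303) = √25517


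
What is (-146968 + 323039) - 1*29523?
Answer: 146548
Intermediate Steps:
(-146968 + 323039) - 1*29523 = 176071 - 29523 = 146548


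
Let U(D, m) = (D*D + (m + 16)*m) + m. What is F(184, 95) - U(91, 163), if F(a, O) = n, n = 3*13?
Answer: -37582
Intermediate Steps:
U(D, m) = m + D**2 + m*(16 + m) (U(D, m) = (D**2 + (16 + m)*m) + m = (D**2 + m*(16 + m)) + m = m + D**2 + m*(16 + m))
n = 39
F(a, O) = 39
F(184, 95) - U(91, 163) = 39 - (91**2 + 163**2 + 17*163) = 39 - (8281 + 26569 + 2771) = 39 - 1*37621 = 39 - 37621 = -37582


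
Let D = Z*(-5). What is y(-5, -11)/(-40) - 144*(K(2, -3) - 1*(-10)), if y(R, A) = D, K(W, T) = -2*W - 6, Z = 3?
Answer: 3/8 ≈ 0.37500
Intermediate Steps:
K(W, T) = -6 - 2*W
D = -15 (D = 3*(-5) = -15)
y(R, A) = -15
y(-5, -11)/(-40) - 144*(K(2, -3) - 1*(-10)) = -15/(-40) - 144*((-6 - 2*2) - 1*(-10)) = -15*(-1/40) - 144*((-6 - 4) + 10) = 3/8 - 144*(-10 + 10) = 3/8 - 144*0 = 3/8 + 0 = 3/8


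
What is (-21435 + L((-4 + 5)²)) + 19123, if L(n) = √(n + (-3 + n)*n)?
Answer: -2312 + I ≈ -2312.0 + 1.0*I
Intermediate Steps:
L(n) = √(n + n*(-3 + n))
(-21435 + L((-4 + 5)²)) + 19123 = (-21435 + √((-4 + 5)²*(-2 + (-4 + 5)²))) + 19123 = (-21435 + √(1²*(-2 + 1²))) + 19123 = (-21435 + √(1*(-2 + 1))) + 19123 = (-21435 + √(1*(-1))) + 19123 = (-21435 + √(-1)) + 19123 = (-21435 + I) + 19123 = -2312 + I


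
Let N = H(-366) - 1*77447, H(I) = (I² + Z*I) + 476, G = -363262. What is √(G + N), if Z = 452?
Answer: I*√471709 ≈ 686.81*I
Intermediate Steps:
H(I) = 476 + I² + 452*I (H(I) = (I² + 452*I) + 476 = 476 + I² + 452*I)
N = -108447 (N = (476 + (-366)² + 452*(-366)) - 1*77447 = (476 + 133956 - 165432) - 77447 = -31000 - 77447 = -108447)
√(G + N) = √(-363262 - 108447) = √(-471709) = I*√471709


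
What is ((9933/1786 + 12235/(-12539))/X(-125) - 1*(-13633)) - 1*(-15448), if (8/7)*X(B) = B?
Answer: 284925372383417/9797661125 ≈ 29081.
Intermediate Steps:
X(B) = 7*B/8
((9933/1786 + 12235/(-12539))/X(-125) - 1*(-13633)) - 1*(-15448) = ((9933/1786 + 12235/(-12539))/(((7/8)*(-125))) - 1*(-13633)) - 1*(-15448) = ((9933*(1/1786) + 12235*(-1/12539))/(-875/8) + 13633) + 15448 = ((9933/1786 - 12235/12539)*(-8/875) + 13633) + 15448 = ((102698177/22394654)*(-8/875) + 13633) + 15448 = (-410792708/9797661125 + 13633) + 15448 = 133571103324417/9797661125 + 15448 = 284925372383417/9797661125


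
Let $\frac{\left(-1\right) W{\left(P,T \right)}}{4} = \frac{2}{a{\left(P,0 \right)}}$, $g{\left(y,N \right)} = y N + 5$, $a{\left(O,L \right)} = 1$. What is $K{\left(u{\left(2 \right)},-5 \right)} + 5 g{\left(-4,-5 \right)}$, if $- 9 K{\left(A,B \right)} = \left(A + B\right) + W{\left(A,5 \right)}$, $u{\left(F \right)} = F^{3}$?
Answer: $\frac{1130}{9} \approx 125.56$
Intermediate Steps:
$g{\left(y,N \right)} = 5 + N y$ ($g{\left(y,N \right)} = N y + 5 = 5 + N y$)
$W{\left(P,T \right)} = -8$ ($W{\left(P,T \right)} = - 4 \cdot \frac{2}{1} = - 4 \cdot 2 \cdot 1 = \left(-4\right) 2 = -8$)
$K{\left(A,B \right)} = \frac{8}{9} - \frac{A}{9} - \frac{B}{9}$ ($K{\left(A,B \right)} = - \frac{\left(A + B\right) - 8}{9} = - \frac{-8 + A + B}{9} = \frac{8}{9} - \frac{A}{9} - \frac{B}{9}$)
$K{\left(u{\left(2 \right)},-5 \right)} + 5 g{\left(-4,-5 \right)} = \left(\frac{8}{9} - \frac{2^{3}}{9} - - \frac{5}{9}\right) + 5 \left(5 - -20\right) = \left(\frac{8}{9} - \frac{8}{9} + \frac{5}{9}\right) + 5 \left(5 + 20\right) = \left(\frac{8}{9} - \frac{8}{9} + \frac{5}{9}\right) + 5 \cdot 25 = \frac{5}{9} + 125 = \frac{1130}{9}$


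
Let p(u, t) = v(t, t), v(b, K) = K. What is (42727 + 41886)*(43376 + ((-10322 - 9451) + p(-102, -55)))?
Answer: 1992466924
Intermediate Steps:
p(u, t) = t
(42727 + 41886)*(43376 + ((-10322 - 9451) + p(-102, -55))) = (42727 + 41886)*(43376 + ((-10322 - 9451) - 55)) = 84613*(43376 + (-19773 - 55)) = 84613*(43376 - 19828) = 84613*23548 = 1992466924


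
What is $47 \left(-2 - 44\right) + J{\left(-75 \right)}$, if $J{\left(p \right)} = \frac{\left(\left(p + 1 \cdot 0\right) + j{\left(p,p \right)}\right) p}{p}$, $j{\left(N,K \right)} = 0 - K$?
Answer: $-2162$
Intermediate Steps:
$j{\left(N,K \right)} = - K$
$J{\left(p \right)} = 0$ ($J{\left(p \right)} = \frac{\left(\left(p + 1 \cdot 0\right) - p\right) p}{p} = \frac{\left(\left(p + 0\right) - p\right) p}{p} = \frac{\left(p - p\right) p}{p} = \frac{0 p}{p} = \frac{0}{p} = 0$)
$47 \left(-2 - 44\right) + J{\left(-75 \right)} = 47 \left(-2 - 44\right) + 0 = 47 \left(-46\right) + 0 = -2162 + 0 = -2162$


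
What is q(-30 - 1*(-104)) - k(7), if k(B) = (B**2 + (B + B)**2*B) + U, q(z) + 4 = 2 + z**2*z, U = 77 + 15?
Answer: 403709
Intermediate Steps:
U = 92
q(z) = -2 + z**3 (q(z) = -4 + (2 + z**2*z) = -4 + (2 + z**3) = -2 + z**3)
k(B) = 92 + B**2 + 4*B**3 (k(B) = (B**2 + (B + B)**2*B) + 92 = (B**2 + (2*B)**2*B) + 92 = (B**2 + (4*B**2)*B) + 92 = (B**2 + 4*B**3) + 92 = 92 + B**2 + 4*B**3)
q(-30 - 1*(-104)) - k(7) = (-2 + (-30 - 1*(-104))**3) - (92 + 7**2 + 4*7**3) = (-2 + (-30 + 104)**3) - (92 + 49 + 4*343) = (-2 + 74**3) - (92 + 49 + 1372) = (-2 + 405224) - 1*1513 = 405222 - 1513 = 403709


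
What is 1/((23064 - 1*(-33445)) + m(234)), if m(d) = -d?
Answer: 1/56275 ≈ 1.7770e-5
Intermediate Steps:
1/((23064 - 1*(-33445)) + m(234)) = 1/((23064 - 1*(-33445)) - 1*234) = 1/((23064 + 33445) - 234) = 1/(56509 - 234) = 1/56275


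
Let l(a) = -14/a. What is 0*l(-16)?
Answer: 0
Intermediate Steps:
0*l(-16) = 0*(-14/(-16)) = 0*(-14*(-1/16)) = 0*(7/8) = 0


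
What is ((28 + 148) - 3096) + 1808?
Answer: -1112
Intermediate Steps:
((28 + 148) - 3096) + 1808 = (176 - 3096) + 1808 = -2920 + 1808 = -1112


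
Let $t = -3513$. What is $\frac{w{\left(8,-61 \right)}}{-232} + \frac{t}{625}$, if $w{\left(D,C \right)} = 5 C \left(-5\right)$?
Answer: $- \frac{1768141}{145000} \approx -12.194$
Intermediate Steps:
$w{\left(D,C \right)} = - 25 C$
$\frac{w{\left(8,-61 \right)}}{-232} + \frac{t}{625} = \frac{\left(-25\right) \left(-61\right)}{-232} - \frac{3513}{625} = 1525 \left(- \frac{1}{232}\right) - \frac{3513}{625} = - \frac{1525}{232} - \frac{3513}{625} = - \frac{1768141}{145000}$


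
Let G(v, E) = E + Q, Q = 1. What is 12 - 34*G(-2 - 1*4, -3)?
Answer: 80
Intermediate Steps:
G(v, E) = 1 + E (G(v, E) = E + 1 = 1 + E)
12 - 34*G(-2 - 1*4, -3) = 12 - 34*(1 - 3) = 12 - 34*(-2) = 12 + 68 = 80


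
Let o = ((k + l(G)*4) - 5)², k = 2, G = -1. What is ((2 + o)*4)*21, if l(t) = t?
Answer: 4284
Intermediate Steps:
o = 49 (o = ((2 - 1*4) - 5)² = ((2 - 4) - 5)² = (-2 - 5)² = (-7)² = 49)
((2 + o)*4)*21 = ((2 + 49)*4)*21 = (51*4)*21 = 204*21 = 4284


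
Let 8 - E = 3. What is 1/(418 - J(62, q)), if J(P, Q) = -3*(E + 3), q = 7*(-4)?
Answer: 1/442 ≈ 0.0022624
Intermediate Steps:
E = 5 (E = 8 - 1*3 = 8 - 3 = 5)
q = -28
J(P, Q) = -24 (J(P, Q) = -3*(5 + 3) = -3*8 = -24)
1/(418 - J(62, q)) = 1/(418 - 1*(-24)) = 1/(418 + 24) = 1/442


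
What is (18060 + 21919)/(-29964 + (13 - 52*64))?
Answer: -39979/33279 ≈ -1.2013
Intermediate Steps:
(18060 + 21919)/(-29964 + (13 - 52*64)) = 39979/(-29964 + (13 - 3328)) = 39979/(-29964 - 3315) = 39979/(-33279) = 39979*(-1/33279) = -39979/33279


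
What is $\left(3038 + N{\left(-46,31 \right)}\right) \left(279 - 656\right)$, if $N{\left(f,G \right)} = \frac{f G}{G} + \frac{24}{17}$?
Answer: $- \frac{19184776}{17} \approx -1.1285 \cdot 10^{6}$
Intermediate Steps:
$N{\left(f,G \right)} = \frac{24}{17} + f$ ($N{\left(f,G \right)} = \frac{G f}{G} + 24 \cdot \frac{1}{17} = f + \frac{24}{17} = \frac{24}{17} + f$)
$\left(3038 + N{\left(-46,31 \right)}\right) \left(279 - 656\right) = \left(3038 + \left(\frac{24}{17} - 46\right)\right) \left(279 - 656\right) = \left(3038 - \frac{758}{17}\right) \left(-377\right) = \frac{50888}{17} \left(-377\right) = - \frac{19184776}{17}$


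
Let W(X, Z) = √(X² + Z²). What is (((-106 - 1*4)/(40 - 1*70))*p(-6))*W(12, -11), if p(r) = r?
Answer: -22*√265 ≈ -358.13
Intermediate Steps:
(((-106 - 1*4)/(40 - 1*70))*p(-6))*W(12, -11) = (((-106 - 1*4)/(40 - 1*70))*(-6))*√(12² + (-11)²) = (((-106 - 4)/(40 - 70))*(-6))*√(144 + 121) = (-110/(-30)*(-6))*√265 = (-110*(-1/30)*(-6))*√265 = ((11/3)*(-6))*√265 = -22*√265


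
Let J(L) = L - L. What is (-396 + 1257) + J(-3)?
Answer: 861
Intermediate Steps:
J(L) = 0
(-396 + 1257) + J(-3) = (-396 + 1257) + 0 = 861 + 0 = 861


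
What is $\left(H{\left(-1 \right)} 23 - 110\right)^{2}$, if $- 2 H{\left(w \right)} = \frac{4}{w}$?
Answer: $4096$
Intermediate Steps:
$H{\left(w \right)} = - \frac{2}{w}$ ($H{\left(w \right)} = - \frac{4 \frac{1}{w}}{2} = - \frac{2}{w}$)
$\left(H{\left(-1 \right)} 23 - 110\right)^{2} = \left(- \frac{2}{-1} \cdot 23 - 110\right)^{2} = \left(\left(-2\right) \left(-1\right) 23 - 110\right)^{2} = \left(2 \cdot 23 - 110\right)^{2} = \left(46 - 110\right)^{2} = \left(-64\right)^{2} = 4096$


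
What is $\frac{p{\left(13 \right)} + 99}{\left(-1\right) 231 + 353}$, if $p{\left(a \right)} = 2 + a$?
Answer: $\frac{57}{61} \approx 0.93443$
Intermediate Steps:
$\frac{p{\left(13 \right)} + 99}{\left(-1\right) 231 + 353} = \frac{\left(2 + 13\right) + 99}{\left(-1\right) 231 + 353} = \frac{15 + 99}{-231 + 353} = \frac{114}{122} = 114 \cdot \frac{1}{122} = \frac{57}{61}$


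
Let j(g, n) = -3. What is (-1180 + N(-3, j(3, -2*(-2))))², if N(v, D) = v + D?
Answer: 1406596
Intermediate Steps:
N(v, D) = D + v
(-1180 + N(-3, j(3, -2*(-2))))² = (-1180 + (-3 - 3))² = (-1180 - 6)² = (-1186)² = 1406596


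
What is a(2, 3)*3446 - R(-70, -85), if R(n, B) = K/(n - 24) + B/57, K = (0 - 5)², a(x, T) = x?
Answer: 36936751/5358 ≈ 6893.8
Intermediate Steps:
K = 25 (K = (-5)² = 25)
R(n, B) = 25/(-24 + n) + B/57 (R(n, B) = 25/(n - 24) + B/57 = 25/(-24 + n) + B*(1/57) = 25/(-24 + n) + B/57)
a(2, 3)*3446 - R(-70, -85) = 2*3446 - (1425 - 24*(-85) - 85*(-70))/(57*(-24 - 70)) = 6892 - (1425 + 2040 + 5950)/(57*(-94)) = 6892 - (-1)*9415/(57*94) = 6892 - 1*(-9415/5358) = 6892 + 9415/5358 = 36936751/5358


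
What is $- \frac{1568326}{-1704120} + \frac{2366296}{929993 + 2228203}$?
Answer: $\frac{374397218309}{224247706980} \approx 1.6696$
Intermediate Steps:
$- \frac{1568326}{-1704120} + \frac{2366296}{929993 + 2228203} = \left(-1568326\right) \left(- \frac{1}{1704120}\right) + \frac{2366296}{3158196} = \frac{784163}{852060} + 2366296 \cdot \frac{1}{3158196} = \frac{784163}{852060} + \frac{591574}{789549} = \frac{374397218309}{224247706980}$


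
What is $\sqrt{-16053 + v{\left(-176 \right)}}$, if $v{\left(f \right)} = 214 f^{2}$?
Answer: $\sqrt{6612811} \approx 2571.5$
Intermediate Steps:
$\sqrt{-16053 + v{\left(-176 \right)}} = \sqrt{-16053 + 214 \left(-176\right)^{2}} = \sqrt{-16053 + 214 \cdot 30976} = \sqrt{-16053 + 6628864} = \sqrt{6612811}$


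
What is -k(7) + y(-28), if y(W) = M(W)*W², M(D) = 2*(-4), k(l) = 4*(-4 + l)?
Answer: -6284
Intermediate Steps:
k(l) = -16 + 4*l
M(D) = -8
y(W) = -8*W²
-k(7) + y(-28) = -(-16 + 4*7) - 8*(-28)² = -(-16 + 28) - 8*784 = -1*12 - 6272 = -12 - 6272 = -6284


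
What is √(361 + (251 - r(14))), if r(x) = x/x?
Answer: √611 ≈ 24.718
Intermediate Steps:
r(x) = 1
√(361 + (251 - r(14))) = √(361 + (251 - 1*1)) = √(361 + (251 - 1)) = √(361 + 250) = √611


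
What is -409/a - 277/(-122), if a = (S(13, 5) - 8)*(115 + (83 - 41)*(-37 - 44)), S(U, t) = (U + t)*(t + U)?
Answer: 143883791/63360212 ≈ 2.2709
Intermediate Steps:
S(U, t) = (U + t)² (S(U, t) = (U + t)*(U + t) = (U + t)²)
a = -1038692 (a = ((13 + 5)² - 8)*(115 + (83 - 41)*(-37 - 44)) = (18² - 8)*(115 + 42*(-81)) = (324 - 8)*(115 - 3402) = 316*(-3287) = -1038692)
-409/a - 277/(-122) = -409/(-1038692) - 277/(-122) = -409*(-1/1038692) - 277*(-1/122) = 409/1038692 + 277/122 = 143883791/63360212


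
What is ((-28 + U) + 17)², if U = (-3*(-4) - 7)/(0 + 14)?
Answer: 22201/196 ≈ 113.27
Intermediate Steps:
U = 5/14 (U = (12 - 7)/14 = 5*(1/14) = 5/14 ≈ 0.35714)
((-28 + U) + 17)² = ((-28 + 5/14) + 17)² = (-387/14 + 17)² = (-149/14)² = 22201/196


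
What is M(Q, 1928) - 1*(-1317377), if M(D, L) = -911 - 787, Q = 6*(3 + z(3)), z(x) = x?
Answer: 1315679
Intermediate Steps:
Q = 36 (Q = 6*(3 + 3) = 6*6 = 36)
M(D, L) = -1698
M(Q, 1928) - 1*(-1317377) = -1698 - 1*(-1317377) = -1698 + 1317377 = 1315679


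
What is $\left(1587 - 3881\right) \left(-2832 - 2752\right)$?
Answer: $12809696$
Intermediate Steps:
$\left(1587 - 3881\right) \left(-2832 - 2752\right) = - 2294 \left(-2832 - 2752\right) = \left(-2294\right) \left(-5584\right) = 12809696$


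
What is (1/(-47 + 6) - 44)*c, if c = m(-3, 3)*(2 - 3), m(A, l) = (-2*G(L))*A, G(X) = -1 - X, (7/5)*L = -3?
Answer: 86640/287 ≈ 301.88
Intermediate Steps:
L = -15/7 (L = (5/7)*(-3) = -15/7 ≈ -2.1429)
m(A, l) = -16*A/7 (m(A, l) = (-2*(-1 - 1*(-15/7)))*A = (-2*(-1 + 15/7))*A = (-2*8/7)*A = -16*A/7)
c = -48/7 (c = (-16/7*(-3))*(2 - 3) = (48/7)*(-1) = -48/7 ≈ -6.8571)
(1/(-47 + 6) - 44)*c = (1/(-47 + 6) - 44)*(-48/7) = (1/(-41) - 44)*(-48/7) = (-1/41 - 44)*(-48/7) = -1805/41*(-48/7) = 86640/287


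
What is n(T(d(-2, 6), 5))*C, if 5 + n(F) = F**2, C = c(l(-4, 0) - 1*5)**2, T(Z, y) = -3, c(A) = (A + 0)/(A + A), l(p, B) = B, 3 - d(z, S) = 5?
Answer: 1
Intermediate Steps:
d(z, S) = -2 (d(z, S) = 3 - 1*5 = 3 - 5 = -2)
c(A) = 1/2 (c(A) = A/((2*A)) = A*(1/(2*A)) = 1/2)
C = 1/4 (C = (1/2)**2 = 1/4 ≈ 0.25000)
n(F) = -5 + F**2
n(T(d(-2, 6), 5))*C = (-5 + (-3)**2)*(1/4) = (-5 + 9)*(1/4) = 4*(1/4) = 1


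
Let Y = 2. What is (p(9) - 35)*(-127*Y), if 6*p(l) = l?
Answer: 8509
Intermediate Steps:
p(l) = l/6
(p(9) - 35)*(-127*Y) = ((⅙)*9 - 35)*(-127*2) = (3/2 - 35)*(-254) = -67/2*(-254) = 8509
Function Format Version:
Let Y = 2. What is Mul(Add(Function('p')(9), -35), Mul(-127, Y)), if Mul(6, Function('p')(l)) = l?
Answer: 8509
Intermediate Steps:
Function('p')(l) = Mul(Rational(1, 6), l)
Mul(Add(Function('p')(9), -35), Mul(-127, Y)) = Mul(Add(Mul(Rational(1, 6), 9), -35), Mul(-127, 2)) = Mul(Add(Rational(3, 2), -35), -254) = Mul(Rational(-67, 2), -254) = 8509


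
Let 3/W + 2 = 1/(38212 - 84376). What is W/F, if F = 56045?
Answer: -138492/5174578805 ≈ -2.6764e-5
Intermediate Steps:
W = -138492/92329 (W = 3/(-2 + 1/(38212 - 84376)) = 3/(-2 + 1/(-46164)) = 3/(-2 - 1/46164) = 3/(-92329/46164) = 3*(-46164/92329) = -138492/92329 ≈ -1.5000)
W/F = -138492/92329/56045 = -138492/92329*1/56045 = -138492/5174578805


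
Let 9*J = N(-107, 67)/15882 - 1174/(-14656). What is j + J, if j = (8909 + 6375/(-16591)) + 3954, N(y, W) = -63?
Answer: 37254956147080547/2896372895904 ≈ 12863.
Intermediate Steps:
J = 1476845/174574944 (J = (-63/15882 - 1174/(-14656))/9 = (-63*1/15882 - 1174*(-1/14656))/9 = (-21/5294 + 587/7328)/9 = (1/9)*(1476845/19397216) = 1476845/174574944 ≈ 0.0084597)
j = 213403658/16591 (j = (8909 + 6375*(-1/16591)) + 3954 = (8909 - 6375/16591) + 3954 = 147802844/16591 + 3954 = 213403658/16591 ≈ 12863.)
j + J = 213403658/16591 + 1476845/174574944 = 37254956147080547/2896372895904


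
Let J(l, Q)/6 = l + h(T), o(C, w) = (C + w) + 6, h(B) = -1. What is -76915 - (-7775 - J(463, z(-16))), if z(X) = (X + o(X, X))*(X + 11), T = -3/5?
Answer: -66368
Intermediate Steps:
T = -⅗ (T = -3*⅕ = -⅗ ≈ -0.60000)
o(C, w) = 6 + C + w
z(X) = (6 + 3*X)*(11 + X) (z(X) = (X + (6 + X + X))*(X + 11) = (X + (6 + 2*X))*(11 + X) = (6 + 3*X)*(11 + X))
J(l, Q) = -6 + 6*l (J(l, Q) = 6*(l - 1) = 6*(-1 + l) = -6 + 6*l)
-76915 - (-7775 - J(463, z(-16))) = -76915 - (-7775 - (-6 + 6*463)) = -76915 - (-7775 - (-6 + 2778)) = -76915 - (-7775 - 1*2772) = -76915 - (-7775 - 2772) = -76915 - 1*(-10547) = -76915 + 10547 = -66368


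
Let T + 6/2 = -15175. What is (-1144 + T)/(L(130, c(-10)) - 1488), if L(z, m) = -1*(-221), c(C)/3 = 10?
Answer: 16322/1267 ≈ 12.882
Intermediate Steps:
T = -15178 (T = -3 - 15175 = -15178)
c(C) = 30 (c(C) = 3*10 = 30)
L(z, m) = 221
(-1144 + T)/(L(130, c(-10)) - 1488) = (-1144 - 15178)/(221 - 1488) = -16322/(-1267) = -16322*(-1/1267) = 16322/1267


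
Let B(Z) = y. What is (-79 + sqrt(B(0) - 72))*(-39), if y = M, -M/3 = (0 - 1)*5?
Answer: 3081 - 39*I*sqrt(57) ≈ 3081.0 - 294.44*I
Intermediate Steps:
M = 15 (M = -3*(0 - 1)*5 = -(-3)*5 = -3*(-5) = 15)
y = 15
B(Z) = 15
(-79 + sqrt(B(0) - 72))*(-39) = (-79 + sqrt(15 - 72))*(-39) = (-79 + sqrt(-57))*(-39) = (-79 + I*sqrt(57))*(-39) = 3081 - 39*I*sqrt(57)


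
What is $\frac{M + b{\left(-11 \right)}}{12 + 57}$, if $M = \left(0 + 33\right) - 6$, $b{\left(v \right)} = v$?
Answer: $\frac{16}{69} \approx 0.23188$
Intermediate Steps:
$M = 27$ ($M = 33 - 6 = 27$)
$\frac{M + b{\left(-11 \right)}}{12 + 57} = \frac{27 - 11}{12 + 57} = \frac{1}{69} \cdot 16 = \frac{16}{69}$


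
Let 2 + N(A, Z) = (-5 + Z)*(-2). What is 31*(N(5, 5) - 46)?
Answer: -1488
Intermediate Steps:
N(A, Z) = 8 - 2*Z (N(A, Z) = -2 + (-5 + Z)*(-2) = -2 + (10 - 2*Z) = 8 - 2*Z)
31*(N(5, 5) - 46) = 31*((8 - 2*5) - 46) = 31*((8 - 10) - 46) = 31*(-2 - 46) = 31*(-48) = -1488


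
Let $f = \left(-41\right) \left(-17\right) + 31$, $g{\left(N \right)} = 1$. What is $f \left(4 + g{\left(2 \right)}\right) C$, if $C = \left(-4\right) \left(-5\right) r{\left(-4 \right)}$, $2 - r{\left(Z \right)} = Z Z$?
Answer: $-1019200$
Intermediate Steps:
$r{\left(Z \right)} = 2 - Z^{2}$ ($r{\left(Z \right)} = 2 - Z Z = 2 - Z^{2}$)
$C = -280$ ($C = \left(-4\right) \left(-5\right) \left(2 - \left(-4\right)^{2}\right) = 20 \left(2 - 16\right) = 20 \left(-14\right) = -280$)
$f = 728$ ($f = 697 + 31 = 728$)
$f \left(4 + g{\left(2 \right)}\right) C = 728 \left(4 + 1\right) \left(-280\right) = 728 \cdot 5 \left(-280\right) = 728 \left(-1400\right) = -1019200$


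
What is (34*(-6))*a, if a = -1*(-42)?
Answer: -8568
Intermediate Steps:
a = 42
(34*(-6))*a = (34*(-6))*42 = -204*42 = -8568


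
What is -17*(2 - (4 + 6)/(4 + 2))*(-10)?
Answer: 170/3 ≈ 56.667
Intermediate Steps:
-17*(2 - (4 + 6)/(4 + 2))*(-10) = -17*(2 - 10/6)*(-10) = -17*(2 - 1*5/3)*(-10) = -17*(2 - 5/3)*(-10) = -17*⅓*(-10) = -17/3*(-10) = 170/3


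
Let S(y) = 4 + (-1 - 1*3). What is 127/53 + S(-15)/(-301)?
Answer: 127/53 ≈ 2.3962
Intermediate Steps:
S(y) = 0 (S(y) = 4 + (-1 - 3) = 4 - 4 = 0)
127/53 + S(-15)/(-301) = 127/53 + 0/(-301) = 127*(1/53) + 0*(-1/301) = 127/53 + 0 = 127/53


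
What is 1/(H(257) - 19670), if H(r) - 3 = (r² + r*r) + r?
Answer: 1/112688 ≈ 8.8741e-6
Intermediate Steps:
H(r) = 3 + r + 2*r² (H(r) = 3 + ((r² + r*r) + r) = 3 + ((r² + r²) + r) = 3 + (2*r² + r) = 3 + (r + 2*r²) = 3 + r + 2*r²)
1/(H(257) - 19670) = 1/((3 + 257 + 2*257²) - 19670) = 1/((3 + 257 + 2*66049) - 19670) = 1/((3 + 257 + 132098) - 19670) = 1/(132358 - 19670) = 1/112688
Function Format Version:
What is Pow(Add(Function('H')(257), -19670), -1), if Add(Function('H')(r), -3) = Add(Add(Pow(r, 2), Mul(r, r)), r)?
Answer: Rational(1, 112688) ≈ 8.8741e-6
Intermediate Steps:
Function('H')(r) = Add(3, r, Mul(2, Pow(r, 2))) (Function('H')(r) = Add(3, Add(Add(Pow(r, 2), Mul(r, r)), r)) = Add(3, Add(Add(Pow(r, 2), Pow(r, 2)), r)) = Add(3, Add(Mul(2, Pow(r, 2)), r)) = Add(3, Add(r, Mul(2, Pow(r, 2)))) = Add(3, r, Mul(2, Pow(r, 2))))
Pow(Add(Function('H')(257), -19670), -1) = Pow(Add(Add(3, 257, Mul(2, Pow(257, 2))), -19670), -1) = Pow(Add(Add(3, 257, Mul(2, 66049)), -19670), -1) = Pow(Add(Add(3, 257, 132098), -19670), -1) = Pow(Add(132358, -19670), -1) = Pow(112688, -1) = Rational(1, 112688)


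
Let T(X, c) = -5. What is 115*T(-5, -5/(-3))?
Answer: -575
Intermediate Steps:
115*T(-5, -5/(-3)) = 115*(-5) = -575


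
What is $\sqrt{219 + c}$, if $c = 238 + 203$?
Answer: $2 \sqrt{165} \approx 25.69$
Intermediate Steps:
$c = 441$
$\sqrt{219 + c} = \sqrt{219 + 441} = \sqrt{660} = 2 \sqrt{165}$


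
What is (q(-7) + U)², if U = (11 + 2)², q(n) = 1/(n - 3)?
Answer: 2852721/100 ≈ 28527.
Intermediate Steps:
q(n) = 1/(-3 + n)
U = 169 (U = 13² = 169)
(q(-7) + U)² = (1/(-3 - 7) + 169)² = (1/(-10) + 169)² = (-⅒ + 169)² = (1689/10)² = 2852721/100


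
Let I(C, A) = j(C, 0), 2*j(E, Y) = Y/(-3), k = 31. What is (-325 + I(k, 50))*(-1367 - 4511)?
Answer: 1910350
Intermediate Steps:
j(E, Y) = -Y/6 (j(E, Y) = (Y/(-3))/2 = (Y*(-⅓))/2 = (-Y/3)/2 = -Y/6)
I(C, A) = 0 (I(C, A) = -⅙*0 = 0)
(-325 + I(k, 50))*(-1367 - 4511) = (-325 + 0)*(-1367 - 4511) = -325*(-5878) = 1910350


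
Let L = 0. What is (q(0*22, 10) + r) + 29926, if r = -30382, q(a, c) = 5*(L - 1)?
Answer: -461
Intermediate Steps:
q(a, c) = -5 (q(a, c) = 5*(0 - 1) = 5*(-1) = -5)
(q(0*22, 10) + r) + 29926 = (-5 - 30382) + 29926 = -30387 + 29926 = -461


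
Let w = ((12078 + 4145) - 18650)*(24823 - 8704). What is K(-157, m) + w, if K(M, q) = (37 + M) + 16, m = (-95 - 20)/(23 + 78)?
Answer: -39120917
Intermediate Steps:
m = -115/101 ≈ -1.1386
w = -39120813 (w = (16223 - 18650)*16119 = -2427*16119 = -39120813)
K(M, q) = 53 + M
K(-157, m) + w = (53 - 157) - 39120813 = -104 - 39120813 = -39120917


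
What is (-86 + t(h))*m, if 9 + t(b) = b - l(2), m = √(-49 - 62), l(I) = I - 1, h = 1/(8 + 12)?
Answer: -1919*I*√111/20 ≈ -1010.9*I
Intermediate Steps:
h = 1/20 ≈ 0.050000
l(I) = -1 + I
m = I*√111 (m = √(-111) = I*√111 ≈ 10.536*I)
t(b) = -10 + b (t(b) = -9 + (b - (-1 + 2)) = -9 + (b - 1*1) = -9 + (b - 1) = -9 + (-1 + b) = -10 + b)
(-86 + t(h))*m = (-86 + (-10 + 1/20))*(I*√111) = (-86 - 199/20)*(I*√111) = -1919*I*√111/20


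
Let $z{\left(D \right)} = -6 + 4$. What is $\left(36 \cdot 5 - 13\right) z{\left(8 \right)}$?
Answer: $-334$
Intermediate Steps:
$z{\left(D \right)} = -2$
$\left(36 \cdot 5 - 13\right) z{\left(8 \right)} = \left(36 \cdot 5 - 13\right) \left(-2\right) = \left(180 - 13\right) \left(-2\right) = 167 \left(-2\right) = -334$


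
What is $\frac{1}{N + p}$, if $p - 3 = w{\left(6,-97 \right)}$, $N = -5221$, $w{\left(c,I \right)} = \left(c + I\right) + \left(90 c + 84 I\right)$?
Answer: $- \frac{1}{12917} \approx -7.7417 \cdot 10^{-5}$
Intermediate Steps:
$w{\left(c,I \right)} = 85 I + 91 c$ ($w{\left(c,I \right)} = \left(I + c\right) + \left(84 I + 90 c\right) = 85 I + 91 c$)
$p = -7696$ ($p = 3 + \left(85 \left(-97\right) + 91 \cdot 6\right) = 3 + \left(-8245 + 546\right) = 3 - 7699 = -7696$)
$\frac{1}{N + p} = \frac{1}{-5221 - 7696} = \frac{1}{-12917} = - \frac{1}{12917}$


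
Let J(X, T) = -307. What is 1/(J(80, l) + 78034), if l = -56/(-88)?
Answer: 1/77727 ≈ 1.2866e-5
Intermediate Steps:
l = 7/11 (l = -56*(-1/88) = 7/11 ≈ 0.63636)
1/(J(80, l) + 78034) = 1/(-307 + 78034) = 1/77727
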